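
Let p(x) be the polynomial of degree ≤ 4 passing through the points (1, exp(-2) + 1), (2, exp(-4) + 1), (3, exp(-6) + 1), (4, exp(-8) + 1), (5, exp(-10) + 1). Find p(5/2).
(-5*exp(8) - 20*exp(2) + 3 + 90*exp(4) + 60*exp(6) + 128*exp(10))*exp(-10)/128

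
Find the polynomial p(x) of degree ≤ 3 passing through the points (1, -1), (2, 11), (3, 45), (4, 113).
2*x**3 - x**2 + x - 3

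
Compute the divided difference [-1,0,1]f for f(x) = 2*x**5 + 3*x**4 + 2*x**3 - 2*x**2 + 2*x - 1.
1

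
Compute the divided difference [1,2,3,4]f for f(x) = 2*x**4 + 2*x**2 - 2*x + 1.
20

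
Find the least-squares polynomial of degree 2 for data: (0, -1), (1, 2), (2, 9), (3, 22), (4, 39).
-33/35 + (2/7)x + (17/7)x²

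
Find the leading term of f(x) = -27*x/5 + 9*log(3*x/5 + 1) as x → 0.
-81*x**2/50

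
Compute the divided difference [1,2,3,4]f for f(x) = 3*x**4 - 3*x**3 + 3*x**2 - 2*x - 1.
27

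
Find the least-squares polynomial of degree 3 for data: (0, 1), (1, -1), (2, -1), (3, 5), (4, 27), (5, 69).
20/21 + (1/126)x + (-17/6)x² + (10/9)x³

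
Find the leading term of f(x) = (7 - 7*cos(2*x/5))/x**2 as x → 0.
14/25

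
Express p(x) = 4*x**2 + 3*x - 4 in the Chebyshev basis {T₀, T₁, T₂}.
(-2)T₀ + (3)T₁ + (2)T₂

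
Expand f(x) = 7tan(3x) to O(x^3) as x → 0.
21*x + O(x**3)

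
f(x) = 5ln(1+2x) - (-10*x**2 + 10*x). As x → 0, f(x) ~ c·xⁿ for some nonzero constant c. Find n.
3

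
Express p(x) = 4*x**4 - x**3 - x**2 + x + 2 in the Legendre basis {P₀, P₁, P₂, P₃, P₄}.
(37/15)P₀ + (2/5)P₁ + (34/21)P₂ + (-2/5)P₃ + (32/35)P₄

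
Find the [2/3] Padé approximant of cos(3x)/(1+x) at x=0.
(1 - 15*x**2/4)/(3*x**3/4 + 3*x**2/4 + x + 1)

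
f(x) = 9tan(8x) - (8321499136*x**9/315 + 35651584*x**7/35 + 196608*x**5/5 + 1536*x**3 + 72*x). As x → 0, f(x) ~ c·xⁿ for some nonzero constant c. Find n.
11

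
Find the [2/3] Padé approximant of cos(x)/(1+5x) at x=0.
(1 - 5*x**2/12)/(5*x**3/12 + x**2/12 + 5*x + 1)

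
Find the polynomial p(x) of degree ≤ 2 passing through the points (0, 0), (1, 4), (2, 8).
4*x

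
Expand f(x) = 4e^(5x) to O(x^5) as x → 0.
4 + 20*x + 50*x**2 + 250*x**3/3 + 625*x**4/6 + O(x**5)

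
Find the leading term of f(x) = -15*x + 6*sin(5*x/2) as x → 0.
-125*x**3/8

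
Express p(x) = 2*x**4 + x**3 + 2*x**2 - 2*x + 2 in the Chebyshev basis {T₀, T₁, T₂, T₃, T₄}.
(15/4)T₀ + (-5/4)T₁ + (2)T₂ + (1/4)T₃ + (1/4)T₄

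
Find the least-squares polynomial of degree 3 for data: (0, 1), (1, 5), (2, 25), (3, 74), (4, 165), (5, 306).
73/63 + (-499/378)x + (703/252)x² + (209/108)x³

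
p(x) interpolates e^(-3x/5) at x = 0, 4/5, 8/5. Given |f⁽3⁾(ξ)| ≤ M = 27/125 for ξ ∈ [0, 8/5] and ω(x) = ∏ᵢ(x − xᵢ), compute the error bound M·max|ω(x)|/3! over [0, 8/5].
64*sqrt(3)/15625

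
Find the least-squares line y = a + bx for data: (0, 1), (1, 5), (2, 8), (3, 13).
a = 9/10, b = 39/10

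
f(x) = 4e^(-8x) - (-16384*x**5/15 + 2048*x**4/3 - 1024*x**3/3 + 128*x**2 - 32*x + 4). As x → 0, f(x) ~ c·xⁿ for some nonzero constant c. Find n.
6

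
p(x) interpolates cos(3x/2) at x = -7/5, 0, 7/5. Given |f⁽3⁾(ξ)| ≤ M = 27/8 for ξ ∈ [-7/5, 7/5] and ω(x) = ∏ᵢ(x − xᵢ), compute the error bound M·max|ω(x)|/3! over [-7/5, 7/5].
343*sqrt(3)/1000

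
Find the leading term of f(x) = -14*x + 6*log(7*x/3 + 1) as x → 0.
-49*x**2/3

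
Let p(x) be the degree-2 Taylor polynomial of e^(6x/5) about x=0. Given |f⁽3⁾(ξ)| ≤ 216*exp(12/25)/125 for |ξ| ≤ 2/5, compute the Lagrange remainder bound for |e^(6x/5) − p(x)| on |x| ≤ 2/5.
288*exp(12/25)/15625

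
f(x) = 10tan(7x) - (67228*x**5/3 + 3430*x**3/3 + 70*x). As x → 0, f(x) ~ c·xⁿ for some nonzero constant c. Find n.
7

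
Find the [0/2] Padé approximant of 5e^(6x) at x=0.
5/(18*x**2 - 6*x + 1)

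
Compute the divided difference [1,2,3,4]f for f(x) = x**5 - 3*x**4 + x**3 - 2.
36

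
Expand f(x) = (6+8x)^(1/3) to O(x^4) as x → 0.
6**(1/3) + 4*6**(1/3)*x/9 - 16*6**(1/3)*x**2/81 + 320*6**(1/3)*x**3/2187 + O(x**4)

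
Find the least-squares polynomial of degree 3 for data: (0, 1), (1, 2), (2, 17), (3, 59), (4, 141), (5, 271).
73/63 + (-1255/378)x + (451/252)x² + (209/108)x³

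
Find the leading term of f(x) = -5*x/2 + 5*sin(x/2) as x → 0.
-5*x**3/48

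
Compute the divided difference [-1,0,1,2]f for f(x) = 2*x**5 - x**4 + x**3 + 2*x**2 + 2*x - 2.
9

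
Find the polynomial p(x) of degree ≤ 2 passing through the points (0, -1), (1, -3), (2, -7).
-x**2 - x - 1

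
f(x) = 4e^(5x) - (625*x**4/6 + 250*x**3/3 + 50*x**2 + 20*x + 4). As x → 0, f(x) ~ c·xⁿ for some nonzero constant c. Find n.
5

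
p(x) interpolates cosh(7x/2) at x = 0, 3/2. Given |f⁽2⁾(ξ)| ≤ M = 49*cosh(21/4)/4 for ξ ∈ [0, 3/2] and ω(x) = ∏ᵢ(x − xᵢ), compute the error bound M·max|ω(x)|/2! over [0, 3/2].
441*cosh(21/4)/128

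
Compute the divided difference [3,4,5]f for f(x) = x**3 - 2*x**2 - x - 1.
10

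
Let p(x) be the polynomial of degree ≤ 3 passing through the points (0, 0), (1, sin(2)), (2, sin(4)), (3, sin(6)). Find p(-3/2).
-189*sin(2)/16 + 135*sin(4)/16 - 35*sin(6)/16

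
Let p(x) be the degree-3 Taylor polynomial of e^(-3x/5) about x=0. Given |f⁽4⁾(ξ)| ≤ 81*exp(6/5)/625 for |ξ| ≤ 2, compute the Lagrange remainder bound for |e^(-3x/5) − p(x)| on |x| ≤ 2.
54*exp(6/5)/625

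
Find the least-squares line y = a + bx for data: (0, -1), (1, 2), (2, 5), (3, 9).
a = -6/5, b = 33/10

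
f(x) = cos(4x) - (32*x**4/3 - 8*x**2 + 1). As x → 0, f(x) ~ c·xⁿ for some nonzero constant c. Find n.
6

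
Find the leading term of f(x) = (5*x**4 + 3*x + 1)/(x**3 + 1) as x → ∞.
5*x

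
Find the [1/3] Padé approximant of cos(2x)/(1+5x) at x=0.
(1 - x/3)/(28*x**3/3 + x**2/3 + 14*x/3 + 1)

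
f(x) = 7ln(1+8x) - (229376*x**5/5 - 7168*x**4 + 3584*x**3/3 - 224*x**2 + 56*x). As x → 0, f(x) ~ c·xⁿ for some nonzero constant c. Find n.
6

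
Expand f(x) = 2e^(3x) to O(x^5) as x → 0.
2 + 6*x + 9*x**2 + 9*x**3 + 27*x**4/4 + O(x**5)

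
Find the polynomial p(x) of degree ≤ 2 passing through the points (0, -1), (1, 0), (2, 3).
x**2 - 1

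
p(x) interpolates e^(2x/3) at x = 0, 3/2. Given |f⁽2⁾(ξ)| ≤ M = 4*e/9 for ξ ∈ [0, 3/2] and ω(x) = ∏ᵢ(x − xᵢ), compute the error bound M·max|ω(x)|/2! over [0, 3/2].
e/8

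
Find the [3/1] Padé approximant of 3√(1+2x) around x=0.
(-3*x**3/8 + 9*x**2/4 + 27*x/4 + 3)/(5*x/4 + 1)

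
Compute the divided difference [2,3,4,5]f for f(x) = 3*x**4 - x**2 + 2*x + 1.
42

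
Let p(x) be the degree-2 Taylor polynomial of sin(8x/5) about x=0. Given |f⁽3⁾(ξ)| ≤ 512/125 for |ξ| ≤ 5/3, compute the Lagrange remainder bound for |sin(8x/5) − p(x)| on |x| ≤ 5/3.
256/81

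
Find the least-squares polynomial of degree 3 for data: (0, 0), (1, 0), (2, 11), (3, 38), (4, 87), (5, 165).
-1/14 + (-81/28)x + (61/28)x² + x³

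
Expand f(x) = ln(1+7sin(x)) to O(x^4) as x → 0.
7*x - 49*x**2/2 + 679*x**3/6 + O(x**4)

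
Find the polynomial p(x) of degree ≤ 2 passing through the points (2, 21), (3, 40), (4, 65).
3*x**2 + 4*x + 1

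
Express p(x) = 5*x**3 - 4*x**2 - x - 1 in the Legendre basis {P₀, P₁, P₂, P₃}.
(-7/3)P₀ + (2)P₁ + (-8/3)P₂ + (2)P₃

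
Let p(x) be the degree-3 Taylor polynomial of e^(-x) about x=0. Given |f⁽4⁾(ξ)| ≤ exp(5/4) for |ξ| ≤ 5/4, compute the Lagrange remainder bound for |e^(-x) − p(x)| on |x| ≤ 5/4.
625*exp(5/4)/6144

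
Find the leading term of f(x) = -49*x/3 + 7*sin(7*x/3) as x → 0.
-2401*x**3/162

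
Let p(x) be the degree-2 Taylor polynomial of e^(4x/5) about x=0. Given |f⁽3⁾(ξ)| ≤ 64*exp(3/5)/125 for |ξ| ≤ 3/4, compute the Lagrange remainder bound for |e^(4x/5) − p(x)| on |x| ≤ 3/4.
9*exp(3/5)/250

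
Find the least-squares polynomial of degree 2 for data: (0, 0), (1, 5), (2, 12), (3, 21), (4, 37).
3/7 + (15/7)x + (12/7)x²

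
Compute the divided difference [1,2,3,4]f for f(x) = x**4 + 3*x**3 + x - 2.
13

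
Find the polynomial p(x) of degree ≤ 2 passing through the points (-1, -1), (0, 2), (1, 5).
3*x + 2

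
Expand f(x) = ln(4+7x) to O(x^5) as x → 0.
log(4) + 7*x/4 - 49*x**2/32 + 343*x**3/192 - 2401*x**4/1024 + O(x**5)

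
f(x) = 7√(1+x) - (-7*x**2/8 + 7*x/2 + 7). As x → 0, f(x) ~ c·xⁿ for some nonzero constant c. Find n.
3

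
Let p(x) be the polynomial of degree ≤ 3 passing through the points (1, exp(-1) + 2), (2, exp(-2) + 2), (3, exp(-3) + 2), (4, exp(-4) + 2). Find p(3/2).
(-5*e + 1 + 5*exp(3) + 15*exp(2) + 32*exp(4))*exp(-4)/16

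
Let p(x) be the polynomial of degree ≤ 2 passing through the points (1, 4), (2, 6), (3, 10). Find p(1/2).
15/4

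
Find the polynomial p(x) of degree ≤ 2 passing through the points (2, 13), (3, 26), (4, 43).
2*x**2 + 3*x - 1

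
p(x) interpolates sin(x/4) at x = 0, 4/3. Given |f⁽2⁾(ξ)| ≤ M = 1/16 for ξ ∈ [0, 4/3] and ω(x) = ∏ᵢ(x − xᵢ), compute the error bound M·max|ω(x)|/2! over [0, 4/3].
1/72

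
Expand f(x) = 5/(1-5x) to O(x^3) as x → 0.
5 + 25*x + 125*x**2 + O(x**3)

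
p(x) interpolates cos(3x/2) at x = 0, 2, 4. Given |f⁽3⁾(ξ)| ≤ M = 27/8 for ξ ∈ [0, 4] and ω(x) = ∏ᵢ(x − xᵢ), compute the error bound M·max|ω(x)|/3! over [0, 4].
sqrt(3)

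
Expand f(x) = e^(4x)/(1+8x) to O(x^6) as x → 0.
1 - 4*x + 40*x**2 - 928*x**3/3 + 7456*x**4/3 - 298112*x**5/15 + O(x**6)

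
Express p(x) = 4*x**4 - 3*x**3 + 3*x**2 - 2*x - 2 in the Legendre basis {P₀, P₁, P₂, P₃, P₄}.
(-1/5)P₀ + (-19/5)P₁ + (30/7)P₂ + (-6/5)P₃ + (32/35)P₄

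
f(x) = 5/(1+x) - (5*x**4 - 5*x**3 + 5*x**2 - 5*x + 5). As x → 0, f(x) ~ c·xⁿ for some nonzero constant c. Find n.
5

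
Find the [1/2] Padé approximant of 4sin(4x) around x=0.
16*x/(8*x**2/3 + 1)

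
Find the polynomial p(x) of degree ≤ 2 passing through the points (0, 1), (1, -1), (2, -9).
-3*x**2 + x + 1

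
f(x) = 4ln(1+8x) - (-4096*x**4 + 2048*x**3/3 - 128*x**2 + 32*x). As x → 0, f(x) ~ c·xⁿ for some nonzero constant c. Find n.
5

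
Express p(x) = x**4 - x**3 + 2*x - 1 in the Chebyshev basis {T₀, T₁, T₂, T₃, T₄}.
(-5/8)T₀ + (5/4)T₁ + (1/2)T₂ + (-1/4)T₃ + (1/8)T₄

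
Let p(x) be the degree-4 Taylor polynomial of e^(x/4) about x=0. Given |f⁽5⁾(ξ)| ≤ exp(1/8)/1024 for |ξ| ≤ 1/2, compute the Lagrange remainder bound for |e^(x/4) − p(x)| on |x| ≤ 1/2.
exp(1/8)/3932160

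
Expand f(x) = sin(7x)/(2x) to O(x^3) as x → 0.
7/2 - 343*x**2/12 + O(x**3)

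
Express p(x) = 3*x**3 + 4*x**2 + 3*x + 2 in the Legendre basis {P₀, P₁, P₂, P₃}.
(10/3)P₀ + (24/5)P₁ + (8/3)P₂ + (6/5)P₃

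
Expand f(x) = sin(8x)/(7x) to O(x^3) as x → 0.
8/7 - 256*x**2/21 + O(x**3)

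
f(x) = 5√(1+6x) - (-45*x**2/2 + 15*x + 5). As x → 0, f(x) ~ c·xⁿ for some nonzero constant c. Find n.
3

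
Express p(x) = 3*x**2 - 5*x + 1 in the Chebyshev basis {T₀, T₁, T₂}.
(5/2)T₀ + (-5)T₁ + (3/2)T₂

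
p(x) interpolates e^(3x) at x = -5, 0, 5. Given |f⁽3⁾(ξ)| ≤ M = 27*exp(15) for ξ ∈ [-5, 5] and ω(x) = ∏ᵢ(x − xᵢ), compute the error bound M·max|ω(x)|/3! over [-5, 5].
125*sqrt(3)*exp(15)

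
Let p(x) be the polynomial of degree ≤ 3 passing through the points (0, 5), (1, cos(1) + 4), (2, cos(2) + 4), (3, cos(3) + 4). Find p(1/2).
cos(3)/16 - 5*cos(2)/16 + 15*cos(1)/16 + 69/16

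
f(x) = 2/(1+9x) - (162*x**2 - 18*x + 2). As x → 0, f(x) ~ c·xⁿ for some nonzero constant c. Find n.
3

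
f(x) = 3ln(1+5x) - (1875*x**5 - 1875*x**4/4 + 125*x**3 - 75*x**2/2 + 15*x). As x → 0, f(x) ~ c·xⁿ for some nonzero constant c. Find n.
6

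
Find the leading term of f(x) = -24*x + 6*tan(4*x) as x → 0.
128*x**3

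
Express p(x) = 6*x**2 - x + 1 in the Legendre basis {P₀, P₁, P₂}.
(3)P₀ - P₁ + (4)P₂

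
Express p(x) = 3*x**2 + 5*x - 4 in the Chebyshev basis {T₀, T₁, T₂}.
(-5/2)T₀ + (5)T₁ + (3/2)T₂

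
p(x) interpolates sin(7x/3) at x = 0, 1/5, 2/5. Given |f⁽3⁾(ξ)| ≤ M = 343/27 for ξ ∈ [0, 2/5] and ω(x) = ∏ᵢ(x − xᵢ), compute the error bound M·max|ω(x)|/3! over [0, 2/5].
343*sqrt(3)/91125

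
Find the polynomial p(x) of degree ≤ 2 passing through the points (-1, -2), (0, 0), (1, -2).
-2*x**2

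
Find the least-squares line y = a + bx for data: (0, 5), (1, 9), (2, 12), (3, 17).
a = 49/10, b = 39/10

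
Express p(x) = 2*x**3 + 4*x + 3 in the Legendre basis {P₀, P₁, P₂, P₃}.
(3)P₀ + (26/5)P₁ + (4/5)P₃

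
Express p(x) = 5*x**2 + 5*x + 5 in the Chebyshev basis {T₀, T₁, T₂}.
(15/2)T₀ + (5)T₁ + (5/2)T₂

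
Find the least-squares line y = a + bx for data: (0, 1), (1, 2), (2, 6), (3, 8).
a = 1/2, b = 5/2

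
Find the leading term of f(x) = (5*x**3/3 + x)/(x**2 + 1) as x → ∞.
5*x/3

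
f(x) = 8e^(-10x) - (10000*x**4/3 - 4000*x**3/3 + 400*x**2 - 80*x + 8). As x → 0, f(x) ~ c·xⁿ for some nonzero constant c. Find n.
5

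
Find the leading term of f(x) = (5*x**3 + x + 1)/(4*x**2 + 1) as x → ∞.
5*x/4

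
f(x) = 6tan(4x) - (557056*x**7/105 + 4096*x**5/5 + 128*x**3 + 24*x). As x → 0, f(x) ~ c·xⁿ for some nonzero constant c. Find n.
9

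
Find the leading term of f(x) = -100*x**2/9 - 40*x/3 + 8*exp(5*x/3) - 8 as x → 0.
500*x**3/81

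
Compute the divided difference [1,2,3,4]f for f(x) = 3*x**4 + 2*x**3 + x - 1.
32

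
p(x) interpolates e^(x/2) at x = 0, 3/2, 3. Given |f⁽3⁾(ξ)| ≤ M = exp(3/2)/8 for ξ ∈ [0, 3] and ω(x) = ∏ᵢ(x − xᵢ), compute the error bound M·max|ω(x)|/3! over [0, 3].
sqrt(3)*exp(3/2)/64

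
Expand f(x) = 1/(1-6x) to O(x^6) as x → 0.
1 + 6*x + 36*x**2 + 216*x**3 + 1296*x**4 + 7776*x**5 + O(x**6)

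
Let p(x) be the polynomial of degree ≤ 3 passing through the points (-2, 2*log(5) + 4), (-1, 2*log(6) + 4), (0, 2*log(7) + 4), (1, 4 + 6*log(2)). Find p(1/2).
4 + log(14*2**(1/4)*3**(3/8)*5**(1/8)*7**(7/8)/3)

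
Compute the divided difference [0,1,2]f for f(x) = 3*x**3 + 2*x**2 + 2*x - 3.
11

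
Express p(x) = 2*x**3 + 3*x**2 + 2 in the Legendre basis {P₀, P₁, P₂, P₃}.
(3)P₀ + (6/5)P₁ + (2)P₂ + (4/5)P₃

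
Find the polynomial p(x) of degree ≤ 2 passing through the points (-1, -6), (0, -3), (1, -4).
-2*x**2 + x - 3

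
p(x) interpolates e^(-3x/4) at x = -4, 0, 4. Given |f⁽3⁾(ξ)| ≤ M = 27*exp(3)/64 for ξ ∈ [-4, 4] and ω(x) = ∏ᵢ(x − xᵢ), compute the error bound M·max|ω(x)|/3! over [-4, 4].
sqrt(3)*exp(3)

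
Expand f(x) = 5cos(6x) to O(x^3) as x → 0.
5 - 90*x**2 + O(x**3)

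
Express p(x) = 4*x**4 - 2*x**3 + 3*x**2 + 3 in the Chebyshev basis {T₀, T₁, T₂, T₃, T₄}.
(6)T₀ + (-3/2)T₁ + (7/2)T₂ + (-1/2)T₃ + (1/2)T₄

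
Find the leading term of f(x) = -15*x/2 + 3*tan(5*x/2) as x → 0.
125*x**3/8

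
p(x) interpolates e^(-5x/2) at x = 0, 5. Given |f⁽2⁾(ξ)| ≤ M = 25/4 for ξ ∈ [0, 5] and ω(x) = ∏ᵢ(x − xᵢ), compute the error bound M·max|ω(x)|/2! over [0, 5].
625/32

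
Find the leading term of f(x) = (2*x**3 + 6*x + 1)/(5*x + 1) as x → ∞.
2*x**2/5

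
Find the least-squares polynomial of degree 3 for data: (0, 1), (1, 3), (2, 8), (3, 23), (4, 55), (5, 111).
1 + (17/6)x + (-2)x² + (7/6)x³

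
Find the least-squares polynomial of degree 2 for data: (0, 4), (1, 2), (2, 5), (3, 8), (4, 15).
132/35 + (-82/35)x + (9/7)x²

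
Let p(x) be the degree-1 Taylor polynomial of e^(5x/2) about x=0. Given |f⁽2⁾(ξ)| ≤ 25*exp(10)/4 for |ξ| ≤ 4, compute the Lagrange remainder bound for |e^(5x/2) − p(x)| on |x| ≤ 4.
50*exp(10)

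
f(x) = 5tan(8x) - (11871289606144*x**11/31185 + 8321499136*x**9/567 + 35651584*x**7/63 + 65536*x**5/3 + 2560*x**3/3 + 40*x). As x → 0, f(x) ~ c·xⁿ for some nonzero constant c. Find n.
13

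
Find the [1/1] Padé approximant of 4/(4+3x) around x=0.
1/(3*x/4 + 1)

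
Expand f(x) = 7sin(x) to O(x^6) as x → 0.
7*x - 7*x**3/6 + 7*x**5/120 + O(x**6)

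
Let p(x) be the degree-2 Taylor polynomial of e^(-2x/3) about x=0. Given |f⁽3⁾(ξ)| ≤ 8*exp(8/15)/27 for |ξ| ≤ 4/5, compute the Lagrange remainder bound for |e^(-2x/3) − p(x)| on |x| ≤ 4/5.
256*exp(8/15)/10125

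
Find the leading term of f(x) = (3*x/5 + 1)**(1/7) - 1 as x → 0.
3*x/35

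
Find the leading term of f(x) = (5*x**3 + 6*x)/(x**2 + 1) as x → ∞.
5*x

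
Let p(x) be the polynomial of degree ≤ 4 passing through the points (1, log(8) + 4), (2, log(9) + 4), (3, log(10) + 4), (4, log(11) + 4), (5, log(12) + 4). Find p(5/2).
log(11**(27/32)*2**(81/128)*3**(123/128)*5**(45/64)/11) + 4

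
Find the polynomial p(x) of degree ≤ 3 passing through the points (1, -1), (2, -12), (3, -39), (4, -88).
-x**3 - 2*x**2 + 2*x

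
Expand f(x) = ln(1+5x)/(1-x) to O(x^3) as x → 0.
5*x - 15*x**2/2 + O(x**3)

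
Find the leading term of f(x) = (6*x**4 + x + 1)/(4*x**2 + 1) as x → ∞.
3*x**2/2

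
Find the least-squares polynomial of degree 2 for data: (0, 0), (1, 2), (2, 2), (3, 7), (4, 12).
13/35 + (-17/70)x + (11/14)x²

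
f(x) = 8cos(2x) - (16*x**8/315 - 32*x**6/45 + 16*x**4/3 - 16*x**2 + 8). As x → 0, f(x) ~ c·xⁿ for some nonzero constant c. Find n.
10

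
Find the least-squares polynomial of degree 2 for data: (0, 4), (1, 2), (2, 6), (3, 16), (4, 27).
25/7 + (-22/7)x + (16/7)x²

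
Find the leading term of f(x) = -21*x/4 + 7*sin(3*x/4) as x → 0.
-63*x**3/128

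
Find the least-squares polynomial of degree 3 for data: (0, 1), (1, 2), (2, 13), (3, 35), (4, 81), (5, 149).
1 + (-55/42)x + (45/28)x² + (11/12)x³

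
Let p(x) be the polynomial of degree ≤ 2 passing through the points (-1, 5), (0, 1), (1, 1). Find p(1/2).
1/2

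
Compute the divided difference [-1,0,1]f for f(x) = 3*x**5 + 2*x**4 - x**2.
1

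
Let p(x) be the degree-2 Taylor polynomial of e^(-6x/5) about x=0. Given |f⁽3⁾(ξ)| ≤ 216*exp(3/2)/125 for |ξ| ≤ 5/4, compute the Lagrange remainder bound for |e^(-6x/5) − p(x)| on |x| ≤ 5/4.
9*exp(3/2)/16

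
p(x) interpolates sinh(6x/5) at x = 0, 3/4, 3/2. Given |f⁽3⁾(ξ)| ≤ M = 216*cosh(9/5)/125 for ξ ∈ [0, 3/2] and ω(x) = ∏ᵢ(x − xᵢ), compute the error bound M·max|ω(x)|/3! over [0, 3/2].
27*sqrt(3)*cosh(9/5)/1000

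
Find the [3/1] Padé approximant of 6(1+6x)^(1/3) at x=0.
(-16*x**3 + 24*x**2 + 36*x + 6)/(4*x + 1)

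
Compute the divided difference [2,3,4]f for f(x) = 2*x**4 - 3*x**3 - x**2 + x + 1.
82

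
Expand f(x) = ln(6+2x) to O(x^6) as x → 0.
log(6) + x/3 - x**2/18 + x**3/81 - x**4/324 + x**5/1215 + O(x**6)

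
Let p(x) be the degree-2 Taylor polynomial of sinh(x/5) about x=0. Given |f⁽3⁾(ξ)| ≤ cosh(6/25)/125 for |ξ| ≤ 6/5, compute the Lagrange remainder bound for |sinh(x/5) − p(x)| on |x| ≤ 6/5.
36*cosh(6/25)/15625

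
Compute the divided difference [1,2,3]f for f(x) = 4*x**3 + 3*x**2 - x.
27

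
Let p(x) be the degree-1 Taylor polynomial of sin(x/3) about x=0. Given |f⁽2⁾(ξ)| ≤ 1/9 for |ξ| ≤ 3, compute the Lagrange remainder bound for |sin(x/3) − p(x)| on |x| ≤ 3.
1/2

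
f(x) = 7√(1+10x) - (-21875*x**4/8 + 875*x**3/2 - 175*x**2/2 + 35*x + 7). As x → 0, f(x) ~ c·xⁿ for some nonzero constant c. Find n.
5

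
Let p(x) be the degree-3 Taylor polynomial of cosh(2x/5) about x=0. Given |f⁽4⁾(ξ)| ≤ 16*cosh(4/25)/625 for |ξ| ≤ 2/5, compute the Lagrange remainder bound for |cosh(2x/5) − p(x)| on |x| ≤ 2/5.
32*cosh(4/25)/1171875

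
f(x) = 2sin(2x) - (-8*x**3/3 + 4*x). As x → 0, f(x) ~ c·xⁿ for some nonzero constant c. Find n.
5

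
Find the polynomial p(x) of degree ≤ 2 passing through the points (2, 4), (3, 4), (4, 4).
4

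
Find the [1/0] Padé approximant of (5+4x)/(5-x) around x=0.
x + 1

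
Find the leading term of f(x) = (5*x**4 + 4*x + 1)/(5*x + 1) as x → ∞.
x**3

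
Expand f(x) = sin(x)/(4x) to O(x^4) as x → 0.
1/4 - x**2/24 + O(x**4)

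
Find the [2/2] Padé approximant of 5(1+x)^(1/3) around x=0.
(35*x**2/27 + 35*x/6 + 5)/(5*x**2/54 + 5*x/6 + 1)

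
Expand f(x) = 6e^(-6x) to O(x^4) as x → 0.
6 - 36*x + 108*x**2 - 216*x**3 + O(x**4)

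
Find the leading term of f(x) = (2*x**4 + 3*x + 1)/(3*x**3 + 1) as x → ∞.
2*x/3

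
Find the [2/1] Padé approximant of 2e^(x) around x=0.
(x**2/3 + 4*x/3 + 2)/(1 - x/3)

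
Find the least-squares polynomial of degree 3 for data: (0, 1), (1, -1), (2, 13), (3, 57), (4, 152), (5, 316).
103/126 + (-1555/756)x + (-547/252)x² + (82/27)x³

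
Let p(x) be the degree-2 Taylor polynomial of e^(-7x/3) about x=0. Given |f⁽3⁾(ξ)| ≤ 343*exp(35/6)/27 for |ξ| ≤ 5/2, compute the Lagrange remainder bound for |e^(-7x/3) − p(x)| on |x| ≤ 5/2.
42875*exp(35/6)/1296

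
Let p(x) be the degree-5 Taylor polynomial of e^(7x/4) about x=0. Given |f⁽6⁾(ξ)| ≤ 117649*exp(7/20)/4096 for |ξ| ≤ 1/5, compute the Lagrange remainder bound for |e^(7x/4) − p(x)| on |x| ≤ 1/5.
117649*exp(7/20)/46080000000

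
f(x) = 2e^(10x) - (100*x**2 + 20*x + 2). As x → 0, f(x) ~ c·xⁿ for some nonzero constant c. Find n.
3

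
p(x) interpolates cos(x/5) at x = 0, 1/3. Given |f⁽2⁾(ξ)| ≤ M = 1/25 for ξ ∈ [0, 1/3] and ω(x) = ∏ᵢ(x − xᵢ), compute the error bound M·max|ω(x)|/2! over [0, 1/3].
1/1800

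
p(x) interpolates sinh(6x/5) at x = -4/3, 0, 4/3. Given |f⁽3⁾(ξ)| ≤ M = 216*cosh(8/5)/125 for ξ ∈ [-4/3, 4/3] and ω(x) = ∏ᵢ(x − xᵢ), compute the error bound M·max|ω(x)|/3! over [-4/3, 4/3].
512*sqrt(3)*cosh(8/5)/3375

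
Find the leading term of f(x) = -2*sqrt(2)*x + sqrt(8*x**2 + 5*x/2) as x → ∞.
5*sqrt(2)/16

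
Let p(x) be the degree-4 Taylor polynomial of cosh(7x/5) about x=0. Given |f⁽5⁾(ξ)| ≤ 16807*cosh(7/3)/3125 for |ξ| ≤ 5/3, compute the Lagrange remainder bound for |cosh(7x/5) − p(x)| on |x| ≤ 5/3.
16807*cosh(7/3)/29160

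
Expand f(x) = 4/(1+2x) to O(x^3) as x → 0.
4 - 8*x + 16*x**2 + O(x**3)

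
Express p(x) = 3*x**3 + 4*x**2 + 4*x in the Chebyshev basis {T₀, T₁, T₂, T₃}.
(2)T₀ + (25/4)T₁ + (2)T₂ + (3/4)T₃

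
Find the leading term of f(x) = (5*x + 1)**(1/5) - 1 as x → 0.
x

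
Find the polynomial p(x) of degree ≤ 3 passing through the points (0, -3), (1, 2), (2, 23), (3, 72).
2*x**3 + 2*x**2 + x - 3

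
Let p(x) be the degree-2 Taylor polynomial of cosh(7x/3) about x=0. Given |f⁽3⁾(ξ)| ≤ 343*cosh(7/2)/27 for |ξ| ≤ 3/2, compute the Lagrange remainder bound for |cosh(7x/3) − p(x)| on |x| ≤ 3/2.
343*cosh(7/2)/48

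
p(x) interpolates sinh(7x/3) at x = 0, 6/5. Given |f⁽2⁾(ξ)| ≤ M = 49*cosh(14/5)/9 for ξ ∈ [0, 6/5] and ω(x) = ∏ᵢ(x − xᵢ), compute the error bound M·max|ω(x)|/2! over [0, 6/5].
49*cosh(14/5)/50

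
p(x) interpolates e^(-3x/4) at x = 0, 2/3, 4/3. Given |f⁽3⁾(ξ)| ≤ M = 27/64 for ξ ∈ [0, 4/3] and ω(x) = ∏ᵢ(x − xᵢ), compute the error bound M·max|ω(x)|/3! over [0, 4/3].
sqrt(3)/216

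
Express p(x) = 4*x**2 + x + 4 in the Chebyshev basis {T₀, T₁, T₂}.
(6)T₀ + T₁ + (2)T₂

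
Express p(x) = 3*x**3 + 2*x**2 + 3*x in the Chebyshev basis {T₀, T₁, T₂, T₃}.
T₀ + (21/4)T₁ + T₂ + (3/4)T₃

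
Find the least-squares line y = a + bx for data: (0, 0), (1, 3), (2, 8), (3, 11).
a = -1/5, b = 19/5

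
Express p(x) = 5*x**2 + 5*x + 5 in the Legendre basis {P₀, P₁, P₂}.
(20/3)P₀ + (5)P₁ + (10/3)P₂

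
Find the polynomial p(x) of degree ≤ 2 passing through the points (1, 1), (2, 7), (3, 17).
2*x**2 - 1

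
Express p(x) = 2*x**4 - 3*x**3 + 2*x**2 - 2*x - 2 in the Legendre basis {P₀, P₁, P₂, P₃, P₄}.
(-14/15)P₀ + (-19/5)P₁ + (52/21)P₂ + (-6/5)P₃ + (16/35)P₄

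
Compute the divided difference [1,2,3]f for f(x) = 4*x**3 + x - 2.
24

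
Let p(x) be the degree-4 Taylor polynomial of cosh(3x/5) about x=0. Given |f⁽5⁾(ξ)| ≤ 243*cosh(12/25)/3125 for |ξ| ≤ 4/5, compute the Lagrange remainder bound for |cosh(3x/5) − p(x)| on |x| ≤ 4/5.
10368*cosh(12/25)/48828125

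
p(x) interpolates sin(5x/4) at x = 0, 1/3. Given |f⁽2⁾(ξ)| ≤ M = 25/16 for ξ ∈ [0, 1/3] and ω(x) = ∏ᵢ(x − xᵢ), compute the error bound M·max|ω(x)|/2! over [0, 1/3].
25/1152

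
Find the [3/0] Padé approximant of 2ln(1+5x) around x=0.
5*x*(50*x**2 - 15*x + 6)/3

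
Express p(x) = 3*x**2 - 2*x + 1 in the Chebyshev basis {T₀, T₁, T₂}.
(5/2)T₀ + (-2)T₁ + (3/2)T₂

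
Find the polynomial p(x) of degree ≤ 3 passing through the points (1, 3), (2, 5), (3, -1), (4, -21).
-x**3 + 2*x**2 + 3*x - 1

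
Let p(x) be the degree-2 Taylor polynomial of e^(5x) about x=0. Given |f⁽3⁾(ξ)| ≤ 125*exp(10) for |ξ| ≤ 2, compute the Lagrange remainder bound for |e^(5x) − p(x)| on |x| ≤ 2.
500*exp(10)/3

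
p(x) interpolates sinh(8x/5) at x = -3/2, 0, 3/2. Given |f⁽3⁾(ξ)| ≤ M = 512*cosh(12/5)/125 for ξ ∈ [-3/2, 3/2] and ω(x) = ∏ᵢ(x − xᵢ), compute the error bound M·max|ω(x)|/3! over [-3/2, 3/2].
64*sqrt(3)*cosh(12/5)/125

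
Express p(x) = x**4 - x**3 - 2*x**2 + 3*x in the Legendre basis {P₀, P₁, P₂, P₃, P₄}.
(-7/15)P₀ + (12/5)P₁ + (-16/21)P₂ + (-2/5)P₃ + (8/35)P₄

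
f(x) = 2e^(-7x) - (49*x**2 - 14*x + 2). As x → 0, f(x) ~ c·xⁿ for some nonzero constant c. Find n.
3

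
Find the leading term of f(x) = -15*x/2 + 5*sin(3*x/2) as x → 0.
-45*x**3/16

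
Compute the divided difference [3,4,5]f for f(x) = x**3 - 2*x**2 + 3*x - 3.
10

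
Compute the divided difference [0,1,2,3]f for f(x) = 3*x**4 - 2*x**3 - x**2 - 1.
16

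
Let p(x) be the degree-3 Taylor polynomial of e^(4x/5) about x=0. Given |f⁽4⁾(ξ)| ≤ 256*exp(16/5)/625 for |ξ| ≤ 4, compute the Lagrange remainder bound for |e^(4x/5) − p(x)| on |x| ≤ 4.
8192*exp(16/5)/1875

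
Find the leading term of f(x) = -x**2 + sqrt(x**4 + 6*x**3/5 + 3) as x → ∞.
3*x/5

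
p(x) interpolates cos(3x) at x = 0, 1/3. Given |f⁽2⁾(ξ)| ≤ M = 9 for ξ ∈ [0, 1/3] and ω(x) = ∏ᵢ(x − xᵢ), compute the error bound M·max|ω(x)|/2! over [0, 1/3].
1/8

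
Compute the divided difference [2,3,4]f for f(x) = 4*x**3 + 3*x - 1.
36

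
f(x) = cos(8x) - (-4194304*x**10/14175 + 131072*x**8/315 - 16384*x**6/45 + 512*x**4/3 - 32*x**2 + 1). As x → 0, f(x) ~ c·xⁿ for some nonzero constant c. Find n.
12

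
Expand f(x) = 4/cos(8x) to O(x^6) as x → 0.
4 + 128*x**2 + 10240*x**4/3 + O(x**6)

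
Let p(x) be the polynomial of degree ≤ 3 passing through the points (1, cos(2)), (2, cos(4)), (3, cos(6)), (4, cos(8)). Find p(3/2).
15*cos(4)/16 - 5*cos(6)/16 + 5*cos(2)/16 + cos(8)/16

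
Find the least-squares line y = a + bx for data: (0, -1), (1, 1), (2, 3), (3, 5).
a = -1, b = 2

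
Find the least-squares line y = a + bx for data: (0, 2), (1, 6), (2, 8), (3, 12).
a = 11/5, b = 16/5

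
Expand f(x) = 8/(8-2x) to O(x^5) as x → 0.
1 + x/4 + x**2/16 + x**3/64 + x**4/256 + O(x**5)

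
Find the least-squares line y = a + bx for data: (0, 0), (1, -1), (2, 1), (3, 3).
a = -9/10, b = 11/10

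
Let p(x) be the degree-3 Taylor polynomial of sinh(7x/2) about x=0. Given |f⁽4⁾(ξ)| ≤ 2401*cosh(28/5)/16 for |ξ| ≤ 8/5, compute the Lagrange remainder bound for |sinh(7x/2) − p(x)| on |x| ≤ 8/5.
76832*cosh(28/5)/1875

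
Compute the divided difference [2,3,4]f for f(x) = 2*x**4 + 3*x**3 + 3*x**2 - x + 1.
140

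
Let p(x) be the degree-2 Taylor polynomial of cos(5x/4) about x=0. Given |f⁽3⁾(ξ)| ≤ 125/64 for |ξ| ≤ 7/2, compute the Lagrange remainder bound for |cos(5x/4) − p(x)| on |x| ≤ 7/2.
42875/3072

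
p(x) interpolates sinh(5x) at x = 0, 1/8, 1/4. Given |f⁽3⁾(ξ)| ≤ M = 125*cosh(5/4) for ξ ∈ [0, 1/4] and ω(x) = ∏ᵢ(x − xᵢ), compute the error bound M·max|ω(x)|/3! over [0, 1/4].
125*sqrt(3)*cosh(5/4)/13824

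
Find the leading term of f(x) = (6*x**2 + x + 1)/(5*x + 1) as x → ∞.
6*x/5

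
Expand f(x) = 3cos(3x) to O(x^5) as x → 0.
3 - 27*x**2/2 + 81*x**4/8 + O(x**5)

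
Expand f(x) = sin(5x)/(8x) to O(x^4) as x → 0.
5/8 - 125*x**2/48 + O(x**4)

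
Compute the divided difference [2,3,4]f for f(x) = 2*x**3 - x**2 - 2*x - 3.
17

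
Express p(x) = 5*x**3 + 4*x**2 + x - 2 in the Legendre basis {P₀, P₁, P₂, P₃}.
(-2/3)P₀ + (4)P₁ + (8/3)P₂ + (2)P₃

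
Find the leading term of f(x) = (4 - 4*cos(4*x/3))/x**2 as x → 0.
32/9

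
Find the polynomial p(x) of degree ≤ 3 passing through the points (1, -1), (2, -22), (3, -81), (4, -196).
-3*x**3 - x**2 + 3*x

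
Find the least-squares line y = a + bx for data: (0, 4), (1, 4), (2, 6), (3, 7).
a = 18/5, b = 11/10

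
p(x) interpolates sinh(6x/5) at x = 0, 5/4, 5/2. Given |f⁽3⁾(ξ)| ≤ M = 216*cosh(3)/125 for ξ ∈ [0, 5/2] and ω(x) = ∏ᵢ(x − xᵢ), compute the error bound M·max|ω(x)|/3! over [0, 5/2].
sqrt(3)*cosh(3)/8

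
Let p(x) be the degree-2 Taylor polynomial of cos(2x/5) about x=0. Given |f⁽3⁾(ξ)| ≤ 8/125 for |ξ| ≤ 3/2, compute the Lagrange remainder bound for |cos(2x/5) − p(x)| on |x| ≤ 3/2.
9/250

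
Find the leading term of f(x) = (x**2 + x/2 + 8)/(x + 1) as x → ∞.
x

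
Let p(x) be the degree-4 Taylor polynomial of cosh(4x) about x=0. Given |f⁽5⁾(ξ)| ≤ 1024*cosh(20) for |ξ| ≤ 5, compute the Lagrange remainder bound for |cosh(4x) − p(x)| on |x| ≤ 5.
80000*cosh(20)/3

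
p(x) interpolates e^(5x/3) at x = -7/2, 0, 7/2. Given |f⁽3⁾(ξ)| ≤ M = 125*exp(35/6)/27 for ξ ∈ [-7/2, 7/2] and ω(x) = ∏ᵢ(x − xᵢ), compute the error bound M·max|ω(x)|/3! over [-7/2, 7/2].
42875*sqrt(3)*exp(35/6)/5832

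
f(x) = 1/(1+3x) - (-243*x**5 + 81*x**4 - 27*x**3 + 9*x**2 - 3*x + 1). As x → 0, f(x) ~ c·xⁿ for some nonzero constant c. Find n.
6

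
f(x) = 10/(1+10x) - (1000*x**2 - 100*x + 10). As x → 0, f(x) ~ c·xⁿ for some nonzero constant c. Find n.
3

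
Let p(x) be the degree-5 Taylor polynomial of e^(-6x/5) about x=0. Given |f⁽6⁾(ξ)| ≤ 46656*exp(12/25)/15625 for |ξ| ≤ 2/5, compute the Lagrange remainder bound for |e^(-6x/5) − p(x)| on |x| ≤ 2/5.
20736*exp(12/25)/1220703125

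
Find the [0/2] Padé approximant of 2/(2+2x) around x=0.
1/(x + 1)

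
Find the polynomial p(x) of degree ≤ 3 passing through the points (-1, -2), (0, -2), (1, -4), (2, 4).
2*x**3 - x**2 - 3*x - 2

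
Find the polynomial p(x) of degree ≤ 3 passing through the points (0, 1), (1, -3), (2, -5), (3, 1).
x**3 - 2*x**2 - 3*x + 1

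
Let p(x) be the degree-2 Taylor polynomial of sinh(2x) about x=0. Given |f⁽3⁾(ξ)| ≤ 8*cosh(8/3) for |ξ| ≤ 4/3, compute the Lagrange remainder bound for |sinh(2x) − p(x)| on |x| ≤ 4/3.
256*cosh(8/3)/81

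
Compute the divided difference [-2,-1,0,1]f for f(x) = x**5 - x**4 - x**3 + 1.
6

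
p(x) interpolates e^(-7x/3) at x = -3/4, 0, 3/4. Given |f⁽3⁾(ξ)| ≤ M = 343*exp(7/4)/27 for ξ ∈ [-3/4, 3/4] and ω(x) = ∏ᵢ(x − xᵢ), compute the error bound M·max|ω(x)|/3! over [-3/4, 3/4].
343*sqrt(3)*exp(7/4)/1728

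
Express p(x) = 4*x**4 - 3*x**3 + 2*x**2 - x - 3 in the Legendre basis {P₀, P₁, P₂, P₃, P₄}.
(-23/15)P₀ + (-14/5)P₁ + (76/21)P₂ + (-6/5)P₃ + (32/35)P₄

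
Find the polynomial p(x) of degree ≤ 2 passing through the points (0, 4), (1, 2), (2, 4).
2*x**2 - 4*x + 4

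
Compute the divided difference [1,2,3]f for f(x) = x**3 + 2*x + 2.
6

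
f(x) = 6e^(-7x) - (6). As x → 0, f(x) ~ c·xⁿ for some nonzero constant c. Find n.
1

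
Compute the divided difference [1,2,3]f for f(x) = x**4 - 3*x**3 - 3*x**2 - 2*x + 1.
4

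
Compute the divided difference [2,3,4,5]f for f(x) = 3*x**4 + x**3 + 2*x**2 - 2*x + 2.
43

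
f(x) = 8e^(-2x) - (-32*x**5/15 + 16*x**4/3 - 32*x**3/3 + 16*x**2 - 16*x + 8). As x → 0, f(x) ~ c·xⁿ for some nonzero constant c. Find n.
6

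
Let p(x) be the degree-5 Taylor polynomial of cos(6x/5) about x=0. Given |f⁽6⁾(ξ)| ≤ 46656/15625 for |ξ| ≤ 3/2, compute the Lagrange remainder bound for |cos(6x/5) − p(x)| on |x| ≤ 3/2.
59049/1250000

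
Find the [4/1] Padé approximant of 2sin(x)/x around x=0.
x**4/60 - x**2/3 + 2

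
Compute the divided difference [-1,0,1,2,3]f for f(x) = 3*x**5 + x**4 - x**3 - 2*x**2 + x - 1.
16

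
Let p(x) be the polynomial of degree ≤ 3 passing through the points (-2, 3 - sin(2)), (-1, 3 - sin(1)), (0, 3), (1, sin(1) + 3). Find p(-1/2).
-5*sin(1)/8 + sin(2)/16 + 3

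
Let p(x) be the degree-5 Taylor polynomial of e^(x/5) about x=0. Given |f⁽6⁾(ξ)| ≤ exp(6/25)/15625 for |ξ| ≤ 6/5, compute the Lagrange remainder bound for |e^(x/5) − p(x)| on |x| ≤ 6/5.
324*exp(6/25)/1220703125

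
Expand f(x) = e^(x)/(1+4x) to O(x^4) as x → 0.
1 - 3*x + 25*x**2/2 - 299*x**3/6 + O(x**4)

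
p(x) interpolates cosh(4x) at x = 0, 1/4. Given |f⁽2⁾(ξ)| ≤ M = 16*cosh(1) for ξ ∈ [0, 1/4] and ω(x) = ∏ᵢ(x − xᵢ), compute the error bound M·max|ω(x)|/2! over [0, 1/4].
cosh(1)/8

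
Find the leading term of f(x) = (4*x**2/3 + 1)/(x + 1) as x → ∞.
4*x/3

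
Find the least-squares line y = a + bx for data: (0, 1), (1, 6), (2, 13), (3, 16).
a = 6/5, b = 26/5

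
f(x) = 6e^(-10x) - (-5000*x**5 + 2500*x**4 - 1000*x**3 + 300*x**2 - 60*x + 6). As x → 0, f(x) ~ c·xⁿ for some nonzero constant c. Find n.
6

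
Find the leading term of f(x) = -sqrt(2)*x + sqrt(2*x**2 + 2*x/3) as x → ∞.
sqrt(2)/6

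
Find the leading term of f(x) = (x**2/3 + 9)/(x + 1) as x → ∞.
x/3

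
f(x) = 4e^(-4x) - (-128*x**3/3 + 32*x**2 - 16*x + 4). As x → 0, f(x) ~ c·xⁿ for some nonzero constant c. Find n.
4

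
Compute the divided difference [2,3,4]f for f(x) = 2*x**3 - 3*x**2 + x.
15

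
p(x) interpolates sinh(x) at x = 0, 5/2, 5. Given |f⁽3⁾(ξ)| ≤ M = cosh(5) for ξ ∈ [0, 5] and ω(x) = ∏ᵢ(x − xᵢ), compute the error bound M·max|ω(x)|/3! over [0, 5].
125*sqrt(3)*cosh(5)/216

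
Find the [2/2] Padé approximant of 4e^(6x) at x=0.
(12*x**2 + 12*x + 4)/(3*x**2 - 3*x + 1)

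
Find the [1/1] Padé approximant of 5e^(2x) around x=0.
(5*x + 5)/(1 - x)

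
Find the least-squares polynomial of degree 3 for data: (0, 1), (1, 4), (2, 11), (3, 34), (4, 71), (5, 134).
10/9 + (59/54)x + (5/18)x² + (26/27)x³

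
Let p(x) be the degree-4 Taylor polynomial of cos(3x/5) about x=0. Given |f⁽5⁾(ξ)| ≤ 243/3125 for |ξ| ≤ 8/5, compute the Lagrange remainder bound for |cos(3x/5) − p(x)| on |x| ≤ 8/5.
331776/48828125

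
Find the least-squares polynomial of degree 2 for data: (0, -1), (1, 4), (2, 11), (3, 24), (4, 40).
-4/5 + (11/5)x + (2)x²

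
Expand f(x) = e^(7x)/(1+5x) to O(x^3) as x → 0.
1 + 2*x + 29*x**2/2 + O(x**3)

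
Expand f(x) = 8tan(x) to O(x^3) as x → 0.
8*x + O(x**3)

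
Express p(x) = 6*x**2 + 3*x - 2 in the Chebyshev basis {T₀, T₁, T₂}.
T₀ + (3)T₁ + (3)T₂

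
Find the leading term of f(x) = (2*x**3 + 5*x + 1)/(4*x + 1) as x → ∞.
x**2/2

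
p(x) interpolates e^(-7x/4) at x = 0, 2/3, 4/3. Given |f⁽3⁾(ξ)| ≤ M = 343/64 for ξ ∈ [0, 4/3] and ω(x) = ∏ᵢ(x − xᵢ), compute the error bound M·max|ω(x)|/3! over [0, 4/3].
343*sqrt(3)/5832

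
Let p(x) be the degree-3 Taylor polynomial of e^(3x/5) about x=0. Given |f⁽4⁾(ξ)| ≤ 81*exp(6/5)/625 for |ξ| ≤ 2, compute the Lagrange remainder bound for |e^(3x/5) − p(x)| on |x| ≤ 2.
54*exp(6/5)/625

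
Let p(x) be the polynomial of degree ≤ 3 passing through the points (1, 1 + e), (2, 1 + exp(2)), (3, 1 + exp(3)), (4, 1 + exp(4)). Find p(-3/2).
-105*exp(4)/16 - 495*exp(2)/16 + 1 + 231*e/16 + 385*exp(3)/16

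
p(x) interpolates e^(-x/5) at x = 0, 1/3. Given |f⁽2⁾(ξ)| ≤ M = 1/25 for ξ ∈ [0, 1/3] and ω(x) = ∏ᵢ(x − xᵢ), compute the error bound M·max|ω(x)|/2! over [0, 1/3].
1/1800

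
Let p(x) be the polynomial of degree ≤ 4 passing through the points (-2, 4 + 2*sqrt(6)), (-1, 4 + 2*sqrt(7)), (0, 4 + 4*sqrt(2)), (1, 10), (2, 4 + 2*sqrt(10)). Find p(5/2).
-251/16 - 45*sqrt(7)/16 + 35*sqrt(6)/64 + 315*sqrt(10)/64 + 189*sqrt(2)/16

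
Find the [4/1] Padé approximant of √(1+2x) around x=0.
(3*x**4/40 - x**3/5 + 9*x**2/10 + 12*x/5 + 1)/(7*x/5 + 1)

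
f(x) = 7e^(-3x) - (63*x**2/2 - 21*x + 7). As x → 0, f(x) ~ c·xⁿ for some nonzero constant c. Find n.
3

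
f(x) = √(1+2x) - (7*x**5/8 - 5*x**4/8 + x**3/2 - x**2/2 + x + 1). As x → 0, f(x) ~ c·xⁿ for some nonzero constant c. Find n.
6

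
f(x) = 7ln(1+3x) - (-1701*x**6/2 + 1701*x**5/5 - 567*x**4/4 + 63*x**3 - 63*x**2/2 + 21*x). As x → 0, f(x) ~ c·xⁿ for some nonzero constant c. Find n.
7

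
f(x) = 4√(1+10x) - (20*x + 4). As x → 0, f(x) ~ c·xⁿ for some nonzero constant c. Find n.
2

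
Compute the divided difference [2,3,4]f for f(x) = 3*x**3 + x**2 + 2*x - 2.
28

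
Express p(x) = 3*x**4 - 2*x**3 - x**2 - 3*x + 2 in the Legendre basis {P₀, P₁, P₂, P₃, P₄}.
(34/15)P₀ + (-21/5)P₁ + (22/21)P₂ + (-4/5)P₃ + (24/35)P₄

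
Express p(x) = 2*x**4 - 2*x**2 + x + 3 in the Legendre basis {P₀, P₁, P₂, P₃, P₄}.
(41/15)P₀ + P₁ + (-4/21)P₂ + (16/35)P₄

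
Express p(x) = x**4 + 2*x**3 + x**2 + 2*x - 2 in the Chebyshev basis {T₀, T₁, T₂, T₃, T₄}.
(-9/8)T₀ + (7/2)T₁ + T₂ + (1/2)T₃ + (1/8)T₄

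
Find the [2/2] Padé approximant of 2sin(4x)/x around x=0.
(8 - 224*x**2/15)/(4*x**2/5 + 1)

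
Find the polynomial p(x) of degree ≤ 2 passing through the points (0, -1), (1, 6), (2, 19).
3*x**2 + 4*x - 1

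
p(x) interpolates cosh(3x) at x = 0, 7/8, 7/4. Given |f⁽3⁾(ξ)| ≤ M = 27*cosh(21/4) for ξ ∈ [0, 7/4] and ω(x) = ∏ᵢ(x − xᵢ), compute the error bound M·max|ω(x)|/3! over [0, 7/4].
343*sqrt(3)*cosh(21/4)/512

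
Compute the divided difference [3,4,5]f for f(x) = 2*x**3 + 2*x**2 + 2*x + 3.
26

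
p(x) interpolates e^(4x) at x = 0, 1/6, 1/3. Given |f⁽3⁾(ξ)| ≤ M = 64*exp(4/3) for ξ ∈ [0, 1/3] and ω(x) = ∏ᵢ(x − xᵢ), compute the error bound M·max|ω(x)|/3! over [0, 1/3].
8*sqrt(3)*exp(4/3)/729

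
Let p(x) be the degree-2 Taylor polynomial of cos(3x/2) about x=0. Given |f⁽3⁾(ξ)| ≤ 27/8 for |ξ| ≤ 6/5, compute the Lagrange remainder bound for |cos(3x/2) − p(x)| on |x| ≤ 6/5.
243/250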